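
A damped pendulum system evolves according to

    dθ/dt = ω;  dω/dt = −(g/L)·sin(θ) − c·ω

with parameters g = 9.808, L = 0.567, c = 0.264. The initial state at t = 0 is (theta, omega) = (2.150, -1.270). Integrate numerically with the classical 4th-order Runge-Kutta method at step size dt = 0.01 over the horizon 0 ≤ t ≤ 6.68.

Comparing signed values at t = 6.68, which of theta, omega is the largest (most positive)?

largest component: omega

t=0.000: state=(2.150, -1.270)
step 1 (dt=0.01): k1=(-1.270, -14.141), k2=(-1.341, -14.183), k3=(-1.341, -14.186), k4=(-1.412, -14.230); state += dt/6·(k1+2k2+2k3+k4)
t=0.010: state=(2.137, -1.412)
t=0.020: state=(2.122, -1.555)
t=0.030: state=(2.105, -1.698)
continuing one RK4 step at a time; state shown every 25 steps (Δt=0.25):
t=0.250: state=(1.362, -5.124)
t=0.500: state=(-0.254, -6.855)
t=0.750: state=(-1.565, -3.149)
t=1.000: state=(-1.807, 1.136)
t=1.250: state=(-1.012, 5.121)
t=1.500: state=(0.481, 5.817)
t=1.750: state=(1.488, 1.922)
t=2.000: state=(1.425, -2.380)
t=2.250: state=(0.380, -5.508)
t=2.500: state=(-0.912, -3.977)
t=2.750: state=(-1.394, 0.199)
t=3.000: state=(-0.841, 4.027)
t=3.250: state=(0.359, 4.742)
t=3.500: state=(1.173, 1.405)
t=3.750: state=(1.019, -2.545)
t=4.000: state=(0.054, -4.569)
t=4.250: state=(-0.896, -2.445)
t=4.500: state=(-1.037, 1.329)
t=4.750: state=(-0.321, 3.979)
t=5.000: state=(0.633, 2.992)
t=5.250: state=(0.973, -0.399)
t=5.500: state=(0.475, -3.292)
t=5.750: state=(-0.413, -3.176)
t=6.000: state=(-0.873, -0.278)
t=6.250: state=(-0.552, 2.646)
t=6.500: state=(0.242, 3.130)
t=6.680: state=(0.682, 1.573)
compare at T: theta=0.682, omega=1.573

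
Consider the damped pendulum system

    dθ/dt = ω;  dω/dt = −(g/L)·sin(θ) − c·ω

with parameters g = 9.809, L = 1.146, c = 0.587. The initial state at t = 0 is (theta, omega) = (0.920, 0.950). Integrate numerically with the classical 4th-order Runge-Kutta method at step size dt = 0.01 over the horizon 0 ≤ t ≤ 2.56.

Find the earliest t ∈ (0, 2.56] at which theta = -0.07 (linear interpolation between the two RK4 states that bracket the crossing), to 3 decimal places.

t = 0.773

t=0.000: state=(0.920, 0.950)
step 1 (dt=0.01): k1=(0.950, -7.367), k2=(0.913, -7.370), k3=(0.913, -7.369), k4=(0.876, -7.371); state += dt/6·(k1+2k2+2k3+k4)
t=0.010: state=(0.929, 0.876)
t=0.020: state=(0.938, 0.803)
t=0.030: state=(0.945, 0.729)
continuing one RK4 step at a time; state shown every 10 steps (Δt=0.1):
t=0.100: state=(0.978, 0.217)
t=0.200: state=(0.964, -0.484)
t=0.300: state=(0.883, -1.122)
t=0.400: state=(0.743, -1.664)
t=0.500: state=(0.555, -2.073)
t=0.600: state=(0.334, -2.312)
t=0.700: state=(0.099, -2.358)
t=0.770: state=(-0.063, -2.273)
next step: t=0.780: state=(-0.086, -2.253) — theta has crossed -0.07
linear interpolation between t=0.770 (-0.06347) and t=0.780 (-0.08610) → t≈0.773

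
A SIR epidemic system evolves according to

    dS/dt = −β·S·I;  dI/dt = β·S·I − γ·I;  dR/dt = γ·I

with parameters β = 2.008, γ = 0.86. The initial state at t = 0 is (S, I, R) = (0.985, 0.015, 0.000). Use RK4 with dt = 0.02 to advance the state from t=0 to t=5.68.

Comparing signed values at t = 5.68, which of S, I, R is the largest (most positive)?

t=0.000: state=(0.985, 0.015, 0.000)
step 1 (dt=0.02): k1=(-0.030, 0.017, 0.013), k2=(-0.030, 0.017, 0.013), k3=(-0.030, 0.017, 0.013), k4=(-0.030, 0.017, 0.013); state += dt/6·(k1+2k2+2k3+k4)
t=0.020: state=(0.984, 0.015, 0.000)
t=0.040: state=(0.984, 0.016, 0.001)
t=0.060: state=(0.983, 0.016, 0.001)
continuing one RK4 step at a time; state shown every 10 steps (Δt=0.2):
t=0.200: state=(0.978, 0.019, 0.003)
t=0.400: state=(0.970, 0.023, 0.006)
t=0.600: state=(0.960, 0.029, 0.011)
t=0.800: state=(0.948, 0.036, 0.017)
t=1.000: state=(0.933, 0.044, 0.023)
t=1.200: state=(0.915, 0.054, 0.032)
t=1.400: state=(0.893, 0.065, 0.042)
t=1.600: state=(0.868, 0.078, 0.054)
t=1.800: state=(0.839, 0.092, 0.069)
t=2.000: state=(0.806, 0.108, 0.086)
t=2.200: state=(0.769, 0.125, 0.106)
t=2.400: state=(0.729, 0.142, 0.129)
t=2.600: state=(0.686, 0.159, 0.155)
t=2.800: state=(0.642, 0.175, 0.184)
t=3.000: state=(0.596, 0.189, 0.215)
t=3.200: state=(0.552, 0.200, 0.248)
t=3.400: state=(0.508, 0.208, 0.284)
t=3.600: state=(0.467, 0.213, 0.320)
t=3.800: state=(0.428, 0.215, 0.357)
t=4.000: state=(0.393, 0.213, 0.394)
t=4.200: state=(0.361, 0.209, 0.430)
t=4.400: state=(0.332, 0.202, 0.465)
t=4.600: state=(0.307, 0.194, 0.500)
t=4.800: state=(0.284, 0.184, 0.532)
t=5.000: state=(0.265, 0.173, 0.563)
t=5.200: state=(0.248, 0.161, 0.591)
t=5.400: state=(0.233, 0.149, 0.618)
t=5.600: state=(0.220, 0.138, 0.643)
t=5.680: state=(0.215, 0.133, 0.652)
compare at T: S=0.215, I=0.133, R=0.652

largest component: R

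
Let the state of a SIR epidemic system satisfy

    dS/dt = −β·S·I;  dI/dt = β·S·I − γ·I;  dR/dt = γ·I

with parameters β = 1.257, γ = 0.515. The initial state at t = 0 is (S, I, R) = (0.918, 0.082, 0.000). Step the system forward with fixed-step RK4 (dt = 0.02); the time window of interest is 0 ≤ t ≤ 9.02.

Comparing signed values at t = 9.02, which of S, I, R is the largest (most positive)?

t=0.000: state=(0.918, 0.082, 0.000)
step 1 (dt=0.02): k1=(-0.095, 0.052, 0.042), k2=(-0.095, 0.053, 0.042), k3=(-0.095, 0.053, 0.043), k4=(-0.096, 0.053, 0.043); state += dt/6·(k1+2k2+2k3+k4)
t=0.020: state=(0.916, 0.083, 0.001)
t=0.040: state=(0.914, 0.084, 0.002)
t=0.060: state=(0.912, 0.085, 0.003)
continuing one RK4 step at a time; state shown every 25 steps (Δt=0.5):
t=0.500: state=(0.864, 0.111, 0.025)
t=1.000: state=(0.798, 0.145, 0.058)
t=1.500: state=(0.720, 0.180, 0.099)
t=2.000: state=(0.636, 0.214, 0.150)
t=2.500: state=(0.551, 0.240, 0.209)
t=3.000: state=(0.472, 0.256, 0.273)
t=3.500: state=(0.401, 0.260, 0.339)
t=4.000: state=(0.341, 0.253, 0.406)
t=4.500: state=(0.292, 0.239, 0.469)
t=5.000: state=(0.253, 0.219, 0.528)
t=5.500: state=(0.222, 0.196, 0.582)
t=6.000: state=(0.198, 0.173, 0.629)
t=6.500: state=(0.179, 0.151, 0.671)
t=7.000: state=(0.163, 0.130, 0.707)
t=7.500: state=(0.152, 0.111, 0.738)
t=8.000: state=(0.142, 0.094, 0.764)
t=8.500: state=(0.135, 0.079, 0.786)
t=9.000: state=(0.129, 0.066, 0.805)
t=9.020: state=(0.128, 0.066, 0.806)
compare at T: S=0.128, I=0.066, R=0.806

largest component: R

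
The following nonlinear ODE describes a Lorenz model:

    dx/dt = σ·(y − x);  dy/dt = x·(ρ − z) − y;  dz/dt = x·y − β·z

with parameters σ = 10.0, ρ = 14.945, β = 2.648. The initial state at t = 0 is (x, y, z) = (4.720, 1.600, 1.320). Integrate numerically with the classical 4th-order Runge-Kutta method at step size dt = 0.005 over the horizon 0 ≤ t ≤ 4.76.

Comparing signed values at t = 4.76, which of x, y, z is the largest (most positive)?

t=0.000: state=(4.720, 1.600, 1.320)
step 1 (dt=0.005): k1=(-31.200, 62.710, 4.057), k2=(-28.852, 61.443, 4.633), k3=(-28.943, 61.520, 4.625), k4=(-26.677, 60.325, 5.171); state += dt/6·(k1+2k2+2k3+k4)
t=0.005: state=(4.575, 1.907, 1.343)
t=0.010: state=(4.453, 2.204, 1.372)
t=0.015: state=(4.350, 2.490, 1.405)
continuing one RK4 step at a time; state shown every 40 steps (Δt=0.2):
t=0.200: state=(7.989, 12.100, 7.445)
t=0.400: state=(9.835, 5.307, 22.764)
t=0.600: state=(1.644, -0.301, 14.567)
t=0.800: state=(0.167, 0.037, 8.562)
t=1.000: state=(0.159, 0.231, 5.045)
t=1.200: state=(0.482, 0.779, 2.995)
t=1.400: state=(1.753, 2.922, 2.072)
t=1.600: state=(6.440, 10.223, 5.454)
t=1.800: state=(11.040, 8.528, 22.027)
t=2.000: state=(2.646, -0.096, 16.057)
t=2.200: state=(0.425, 0.229, 9.450)
t=2.400: state=(0.531, 0.767, 5.597)
t=2.600: state=(1.550, 2.469, 3.547)
t=2.800: state=(5.204, 8.241, 4.887)
t=3.000: state=(11.049, 11.118, 19.151)
t=3.200: state=(4.253, 0.771, 17.642)
t=3.400: state=(1.086, 0.780, 10.558)
t=3.600: state=(1.449, 2.039, 6.466)
t=3.800: state=(3.848, 5.876, 5.404)
t=4.000: state=(9.407, 11.840, 13.685)
t=4.200: state=(7.022, 3.291, 19.618)
t=4.400: state=(2.261, 1.432, 12.653)
t=4.600: state=(2.309, 2.989, 8.134)
t=4.760: state=(4.258, 6.088, 7.251)
compare at T: x=4.258, y=6.088, z=7.251

largest component: z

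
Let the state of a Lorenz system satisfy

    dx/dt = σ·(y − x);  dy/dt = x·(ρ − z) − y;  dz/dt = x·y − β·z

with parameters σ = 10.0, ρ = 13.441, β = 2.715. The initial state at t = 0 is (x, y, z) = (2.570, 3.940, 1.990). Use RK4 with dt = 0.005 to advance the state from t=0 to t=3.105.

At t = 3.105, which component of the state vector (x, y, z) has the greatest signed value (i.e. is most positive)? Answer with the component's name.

t=0.000: state=(2.570, 3.940, 1.990)
step 1 (dt=0.005): k1=(13.700, 25.489, 4.723), k2=(13.995, 25.787, 4.992), k3=(13.995, 25.793, 4.995), k4=(14.290, 26.095, 5.271); state += dt/6·(k1+2k2+2k3+k4)
t=0.005: state=(2.640, 4.069, 2.015)
t=0.010: state=(2.713, 4.201, 2.043)
t=0.015: state=(2.789, 4.336, 2.074)
continuing one RK4 step at a time; state shown every 40 steps (Δt=0.2):
t=0.200: state=(7.717, 11.210, 7.575)
t=0.400: state=(9.168, 5.701, 19.810)
t=0.600: state=(2.417, 0.629, 13.355)
t=0.800: state=(1.165, 1.252, 7.949)
t=1.000: state=(2.127, 3.045, 5.139)
t=1.200: state=(5.361, 7.769, 6.172)
t=1.400: state=(9.463, 9.591, 15.911)
t=1.600: state=(5.114, 2.489, 15.808)
t=1.800: state=(2.455, 2.224, 10.215)
t=2.000: state=(3.292, 4.297, 7.292)
t=2.200: state=(6.417, 8.355, 9.204)
t=2.400: state=(8.275, 7.411, 16.005)
t=2.600: state=(4.772, 3.205, 14.163)
t=2.800: state=(3.459, 3.602, 10.079)
t=3.000: state=(4.893, 6.103, 8.933)
t=3.105: state=(6.301, 7.676, 10.305)
compare at T: x=6.301, y=7.676, z=10.305

largest component: z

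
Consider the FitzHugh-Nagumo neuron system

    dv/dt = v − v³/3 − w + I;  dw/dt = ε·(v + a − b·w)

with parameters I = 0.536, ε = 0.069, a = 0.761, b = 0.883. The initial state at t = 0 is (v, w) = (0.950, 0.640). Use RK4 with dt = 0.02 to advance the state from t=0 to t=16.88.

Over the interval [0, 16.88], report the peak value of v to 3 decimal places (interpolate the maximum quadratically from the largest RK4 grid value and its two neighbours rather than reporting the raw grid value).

t=0.000: state=(0.950, 0.640)
step 1 (dt=0.02): k1=(0.560, 0.079), k2=(0.560, 0.079), k3=(0.560, 0.079), k4=(0.560, 0.080); state += dt/6·(k1+2k2+2k3+k4)
t=0.020: state=(0.961, 0.642)
t=0.040: state=(0.972, 0.643)
t=0.060: state=(0.984, 0.645)
continuing one RK4 step at a time; state shown every 50 steps (Δt=1):
t=1.000: state=(1.404, 0.734)
t=2.000: state=(1.536, 0.841)
t=3.000: state=(1.513, 0.945)
t=4.000: state=(1.451, 1.039)
t=5.000: state=(1.376, 1.123)
t=6.000: state=(1.292, 1.197)
t=7.000: state=(1.198, 1.261)
t=8.000: state=(1.089, 1.314)
t=9.000: state=(0.954, 1.356)
t=10.000: state=(0.766, 1.384)
t=11.000: state=(0.448, 1.395)
t=12.000: state=(-0.263, 1.373)
t=13.000: state=(-1.578, 1.281)
t=14.000: state=(-1.963, 1.132)
t=15.000: state=(-1.941, 0.985)
t=16.000: state=(-1.891, 0.849)
t=16.880: state=(-1.847, 0.740)
largest grid value and its neighbours: v(2.180)=1.53792, v(2.200)=1.53792, v(2.220)=1.53788
parabola through these three points peaks at t≈2.190 with v≈1.53792

max v = 1.538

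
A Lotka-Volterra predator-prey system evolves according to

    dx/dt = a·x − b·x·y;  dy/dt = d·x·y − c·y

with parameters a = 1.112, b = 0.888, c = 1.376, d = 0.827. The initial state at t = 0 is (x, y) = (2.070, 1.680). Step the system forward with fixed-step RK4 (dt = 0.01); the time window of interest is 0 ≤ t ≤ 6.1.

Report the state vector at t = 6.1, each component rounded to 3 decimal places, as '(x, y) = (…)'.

t=0.000: state=(2.070, 1.680)
step 1 (dt=0.01): k1=(-0.786, 0.564), k2=(-0.790, 0.560), k3=(-0.790, 0.560), k4=(-0.794, 0.555); state += dt/6·(k1+2k2+2k3+k4)
t=0.010: state=(2.062, 1.686)
t=0.020: state=(2.054, 1.691)
t=0.030: state=(2.046, 1.697)
continuing one RK4 step at a time; state shown every 20 steps (Δt=0.2):
t=0.200: state=(1.902, 1.772)
t=0.400: state=(1.726, 1.817)
t=0.600: state=(1.561, 1.810)
t=0.800: state=(1.419, 1.758)
t=1.000: state=(1.307, 1.672)
t=1.200: state=(1.224, 1.565)
t=1.400: state=(1.170, 1.448)
t=1.600: state=(1.142, 1.331)
t=1.800: state=(1.137, 1.220)
t=2.000: state=(1.154, 1.120)
t=2.200: state=(1.191, 1.032)
t=2.400: state=(1.247, 0.959)
t=2.600: state=(1.321, 0.900)
t=2.800: state=(1.412, 0.857)
t=3.000: state=(1.519, 0.829)
t=3.200: state=(1.640, 0.817)
t=3.400: state=(1.771, 0.823)
t=3.600: state=(1.908, 0.847)
t=3.800: state=(2.043, 0.892)
t=4.000: state=(2.166, 0.959)
t=4.200: state=(2.263, 1.051)
t=4.400: state=(2.322, 1.167)
t=4.600: state=(2.330, 1.304)
t=4.800: state=(2.279, 1.450)
t=5.000: state=(2.172, 1.593)
t=5.200: state=(2.022, 1.712)
t=5.400: state=(1.849, 1.791)
t=5.600: state=(1.675, 1.820)
t=5.800: state=(1.516, 1.799)
t=6.000: state=(1.383, 1.736)
t=6.100: state=(1.327, 1.692)

(x, y) = (1.327, 1.692)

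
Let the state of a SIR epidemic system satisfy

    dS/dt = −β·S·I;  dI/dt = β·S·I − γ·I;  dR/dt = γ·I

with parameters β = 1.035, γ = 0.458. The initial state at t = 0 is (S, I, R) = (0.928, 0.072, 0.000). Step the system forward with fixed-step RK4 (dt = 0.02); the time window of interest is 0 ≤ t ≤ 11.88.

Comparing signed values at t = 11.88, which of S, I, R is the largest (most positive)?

t=0.000: state=(0.928, 0.072, 0.000)
step 1 (dt=0.02): k1=(-0.069, 0.036, 0.033), k2=(-0.069, 0.036, 0.033), k3=(-0.069, 0.036, 0.033), k4=(-0.070, 0.036, 0.033); state += dt/6·(k1+2k2+2k3+k4)
t=0.020: state=(0.927, 0.073, 0.001)
t=0.040: state=(0.925, 0.073, 0.001)
t=0.060: state=(0.924, 0.074, 0.002)
continuing one RK4 step at a time; state shown every 25 steps (Δt=0.5):
t=0.500: state=(0.890, 0.092, 0.019)
t=1.000: state=(0.844, 0.114, 0.042)
t=1.500: state=(0.790, 0.139, 0.071)
t=2.000: state=(0.731, 0.164, 0.106)
t=2.500: state=(0.667, 0.187, 0.146)
t=3.000: state=(0.603, 0.206, 0.191)
t=3.500: state=(0.540, 0.220, 0.240)
t=4.000: state=(0.480, 0.228, 0.291)
t=4.500: state=(0.426, 0.229, 0.344)
t=5.000: state=(0.379, 0.225, 0.396)
t=5.500: state=(0.338, 0.215, 0.447)
t=6.000: state=(0.304, 0.202, 0.494)
t=6.500: state=(0.275, 0.187, 0.539)
t=7.000: state=(0.250, 0.170, 0.580)
t=7.500: state=(0.230, 0.153, 0.617)
t=8.000: state=(0.214, 0.136, 0.650)
t=8.500: state=(0.200, 0.121, 0.679)
t=9.000: state=(0.189, 0.106, 0.705)
t=9.500: state=(0.179, 0.093, 0.728)
t=10.000: state=(0.171, 0.081, 0.748)
t=10.500: state=(0.165, 0.070, 0.765)
t=11.000: state=(0.159, 0.061, 0.780)
t=11.500: state=(0.155, 0.052, 0.793)
t=11.880: state=(0.152, 0.047, 0.802)
compare at T: S=0.152, I=0.047, R=0.802

largest component: R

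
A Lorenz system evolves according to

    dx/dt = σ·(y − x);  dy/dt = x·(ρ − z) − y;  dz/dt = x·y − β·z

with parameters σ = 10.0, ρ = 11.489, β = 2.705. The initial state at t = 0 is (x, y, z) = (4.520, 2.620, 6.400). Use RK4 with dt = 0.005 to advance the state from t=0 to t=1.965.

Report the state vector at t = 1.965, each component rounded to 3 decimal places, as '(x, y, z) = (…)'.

t=0.000: state=(4.520, 2.620, 6.400)
step 1 (dt=0.005): k1=(-19.000, 20.382, -5.470), k2=(-18.015, 20.151, -5.329), k3=(-18.046, 20.162, -5.326), k4=(-17.090, 19.940, -5.187); state += dt/6·(k1+2k2+2k3+k4)
t=0.005: state=(4.430, 2.721, 6.373)
t=0.010: state=(4.349, 2.819, 6.348)
t=0.015: state=(4.277, 2.916, 6.324)
continuing one RK4 step at a time; state shown every 20 steps (Δt=0.1):
t=0.100: state=(3.993, 4.407, 6.150)
t=0.200: state=(4.883, 6.119, 6.742)
t=0.300: state=(6.242, 7.599, 8.557)
t=0.400: state=(7.293, 7.879, 11.270)
t=0.500: state=(7.214, 6.471, 13.281)
t=0.600: state=(6.034, 4.598, 13.333)
t=0.700: state=(4.678, 3.519, 12.019)
t=0.800: state=(3.827, 3.293, 10.397)
t=0.900: state=(3.584, 3.611, 9.028)
t=1.000: state=(3.838, 4.301, 8.162)
t=1.100: state=(4.475, 5.265, 7.970)
t=1.200: state=(5.358, 6.289, 8.595)
t=1.300: state=(6.215, 6.922, 9.969)
t=1.400: state=(6.628, 6.696, 11.516)
t=1.500: state=(6.335, 5.725, 12.352)
t=1.600: state=(5.560, 4.709, 12.124)
t=1.700: state=(4.790, 4.153, 11.223)
t=1.800: state=(4.345, 4.099, 10.184)
t=1.900: state=(4.293, 4.423, 9.363)
t=1.965: state=(4.445, 4.776, 9.049)

(x, y, z) = (4.445, 4.776, 9.049)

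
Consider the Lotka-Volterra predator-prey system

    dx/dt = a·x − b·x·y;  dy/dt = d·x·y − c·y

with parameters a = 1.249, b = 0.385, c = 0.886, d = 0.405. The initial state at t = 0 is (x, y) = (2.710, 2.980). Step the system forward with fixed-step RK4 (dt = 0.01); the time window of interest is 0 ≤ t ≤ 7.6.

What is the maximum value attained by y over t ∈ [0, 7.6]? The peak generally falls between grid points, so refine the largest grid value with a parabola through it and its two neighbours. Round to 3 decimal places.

t=0.000: state=(2.710, 2.980)
step 1 (dt=0.01): k1=(0.276, 0.630), k2=(0.272, 0.633), k3=(0.272, 0.633), k4=(0.269, 0.635); state += dt/6·(k1+2k2+2k3+k4)
t=0.010: state=(2.713, 2.986)
t=0.020: state=(2.715, 2.993)
t=0.030: state=(2.718, 2.999)
continuing one RK4 step at a time; state shown every 25 steps (Δt=0.25):
t=0.250: state=(2.758, 3.151)
t=0.500: state=(2.758, 3.339)
t=0.750: state=(2.707, 3.530)
t=1.000: state=(2.611, 3.704)
t=1.250: state=(2.481, 3.842)
t=1.500: state=(2.331, 3.928)
t=1.750: state=(2.179, 3.955)
t=2.000: state=(2.037, 3.923)
t=2.250: state=(1.915, 3.839)
t=2.500: state=(1.819, 3.715)
t=2.750: state=(1.751, 3.566)
t=3.000: state=(1.710, 3.404)
t=3.250: state=(1.698, 3.241)
t=3.500: state=(1.711, 3.085)
t=3.750: state=(1.750, 2.945)
t=4.000: state=(1.811, 2.826)
t=4.250: state=(1.895, 2.731)
t=4.500: state=(1.998, 2.665)
t=4.750: state=(2.116, 2.629)
t=5.000: state=(2.246, 2.627)
t=5.250: state=(2.380, 2.661)
t=5.500: state=(2.510, 2.732)
t=5.750: state=(2.624, 2.839)
t=6.000: state=(2.711, 2.981)
t=6.250: state=(2.758, 3.152)
t=6.500: state=(2.757, 3.341)
t=6.750: state=(2.707, 3.531)
t=7.000: state=(2.610, 3.705)
t=7.250: state=(2.480, 3.843)
t=7.500: state=(2.330, 3.929)
t=7.600: state=(2.269, 3.946)
largest grid value and its neighbours: y(1.730)=3.95505, y(1.740)=3.95505, y(1.750)=3.95496
parabola through these three points peaks at t≈1.736 with y≈3.95506

max y = 3.955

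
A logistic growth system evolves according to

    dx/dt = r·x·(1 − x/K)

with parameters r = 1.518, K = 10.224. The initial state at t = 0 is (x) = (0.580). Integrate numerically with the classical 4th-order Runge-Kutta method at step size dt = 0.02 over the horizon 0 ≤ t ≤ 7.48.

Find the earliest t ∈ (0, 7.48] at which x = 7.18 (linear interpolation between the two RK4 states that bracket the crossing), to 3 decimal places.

t=0.000: state=(0.580)
step 1 (dt=0.02): k1=(0.830), k2=(0.842), k3=(0.842), k4=(0.853); state += dt/6·(k1+2k2+2k3+k4)
t=0.020: state=(0.597)
t=0.040: state=(0.614)
t=0.060: state=(0.632)
continuing one RK4 step at a time; state shown every 25 steps (Δt=0.5):
t=0.500: state=(1.164)
t=1.000: state=(2.202)
t=1.500: state=(3.778)
t=2.000: state=(5.685)
t=2.400: state=(7.124)
next step: t=2.420: state=(7.189) — x has crossed 7.18
linear interpolation between t=2.400 (7.12415) and t=2.420 (7.18933) → t≈2.417

t = 2.417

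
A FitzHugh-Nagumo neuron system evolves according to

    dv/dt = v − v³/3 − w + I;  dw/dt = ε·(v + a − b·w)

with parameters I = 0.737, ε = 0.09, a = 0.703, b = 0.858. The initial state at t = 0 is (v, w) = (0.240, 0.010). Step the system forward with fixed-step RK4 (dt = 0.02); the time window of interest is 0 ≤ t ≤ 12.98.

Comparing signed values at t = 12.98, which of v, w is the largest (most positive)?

largest component: w

t=0.000: state=(0.240, 0.010)
step 1 (dt=0.02): k1=(0.962, 0.084), k2=(0.971, 0.085), k3=(0.971, 0.085), k4=(0.979, 0.086); state += dt/6·(k1+2k2+2k3+k4)
t=0.020: state=(0.259, 0.012)
t=0.040: state=(0.279, 0.013)
t=0.060: state=(0.299, 0.015)
continuing one RK4 step at a time; state shown every 25 steps (Δt=0.5):
t=0.500: state=(0.818, 0.063)
t=1.000: state=(1.440, 0.143)
t=1.500: state=(1.788, 0.241)
t=2.000: state=(1.882, 0.344)
t=2.500: state=(1.879, 0.445)
t=3.000: state=(1.851, 0.542)
t=3.500: state=(1.815, 0.633)
t=4.000: state=(1.777, 0.720)
t=4.500: state=(1.739, 0.801)
t=5.000: state=(1.700, 0.878)
t=5.500: state=(1.661, 0.950)
t=6.000: state=(1.621, 1.017)
t=6.500: state=(1.581, 1.080)
t=7.000: state=(1.541, 1.139)
t=7.500: state=(1.500, 1.194)
t=8.000: state=(1.459, 1.245)
t=8.500: state=(1.416, 1.293)
t=9.000: state=(1.372, 1.336)
t=9.500: state=(1.327, 1.376)
t=10.000: state=(1.281, 1.413)
t=10.500: state=(1.232, 1.446)
t=11.000: state=(1.180, 1.475)
t=11.500: state=(1.125, 1.501)
t=12.000: state=(1.066, 1.524)
t=12.500: state=(1.000, 1.543)
t=12.980: state=(0.929, 1.557)
compare at T: v=0.929, w=1.557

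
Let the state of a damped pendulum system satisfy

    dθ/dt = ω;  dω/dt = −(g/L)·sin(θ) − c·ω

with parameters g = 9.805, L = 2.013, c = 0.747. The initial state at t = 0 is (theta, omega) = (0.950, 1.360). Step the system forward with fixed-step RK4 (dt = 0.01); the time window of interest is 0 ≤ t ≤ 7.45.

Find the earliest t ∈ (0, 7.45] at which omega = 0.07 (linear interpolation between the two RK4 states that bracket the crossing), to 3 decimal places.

t = 0.269

t=0.000: state=(0.950, 1.360)
step 1 (dt=0.01): k1=(1.360, -4.978), k2=(1.335, -4.979), k3=(1.335, -4.978), k4=(1.310, -4.978); state += dt/6·(k1+2k2+2k3+k4)
t=0.010: state=(0.963, 1.310)
t=0.020: state=(0.976, 1.260)
t=0.030: state=(0.989, 1.211)
continuing one RK4 step at a time; state shown every 25 steps (Δt=0.25):
t=0.250: state=(1.137, 0.155)
t=0.260: state=(1.138, 0.109)
next step: t=0.270: state=(1.139, 0.065) — omega has crossed 0.07
linear interpolation between t=0.260 (0.10938) and t=0.270 (0.06450) → t≈0.269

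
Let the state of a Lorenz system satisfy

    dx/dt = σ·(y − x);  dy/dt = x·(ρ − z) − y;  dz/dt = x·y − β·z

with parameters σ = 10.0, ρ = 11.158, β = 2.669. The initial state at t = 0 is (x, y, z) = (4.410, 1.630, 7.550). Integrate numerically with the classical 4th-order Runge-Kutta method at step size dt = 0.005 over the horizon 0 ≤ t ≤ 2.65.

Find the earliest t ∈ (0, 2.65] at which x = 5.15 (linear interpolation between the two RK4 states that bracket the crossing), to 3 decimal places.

t=0.000: state=(4.410, 1.630, 7.550)
step 1 (dt=0.005): k1=(-27.800, 14.281, -12.963), k2=(-26.748, 14.135, -12.834), k3=(-26.778, 14.144, -12.833), k4=(-25.754, 14.002, -12.707); state += dt/6·(k1+2k2+2k3+k4)
t=0.005: state=(4.276, 1.701, 7.486)
t=0.010: state=(4.152, 1.770, 7.423)
t=0.015: state=(4.038, 1.838, 7.361)
continuing one RK4 step at a time; state shown every 20 steps (Δt=0.1):
t=0.100: state=(3.125, 2.879, 6.485)
t=0.200: state=(3.418, 4.126, 5.955)
t=0.300: state=(4.405, 5.627, 6.241)
t=0.355: state=(5.126, 6.504, 6.874)
next step: t=0.360: state=(5.195, 6.581, 6.950) — x has crossed 5.15
linear interpolation between t=0.355 (5.12560) and t=0.360 (5.19471) → t≈0.357

t = 0.357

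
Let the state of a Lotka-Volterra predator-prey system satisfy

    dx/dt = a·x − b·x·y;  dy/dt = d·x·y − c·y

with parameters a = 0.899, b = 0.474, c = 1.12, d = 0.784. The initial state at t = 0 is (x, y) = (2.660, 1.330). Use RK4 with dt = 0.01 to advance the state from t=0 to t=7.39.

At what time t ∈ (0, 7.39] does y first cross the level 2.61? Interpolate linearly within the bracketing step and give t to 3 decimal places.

t=0.000: state=(2.660, 1.330)
step 1 (dt=0.01): k1=(0.714, 1.284), k2=(0.707, 1.294), k3=(0.707, 1.294), k4=(0.700, 1.304); state += dt/6·(k1+2k2+2k3+k4)
t=0.010: state=(2.667, 1.343)
t=0.020: state=(2.674, 1.356)
t=0.030: state=(2.681, 1.369)
continuing one RK4 step at a time; state shown every 25 steps (Δt=0.25):
t=0.250: state=(2.784, 1.717)
t=0.500: state=(2.760, 2.241)
t=0.650: state=(2.659, 2.607)
next step: t=0.660: state=(2.650, 2.632) — y has crossed 2.61
linear interpolation between t=0.650 (2.60688) and t=0.660 (2.63206) → t≈0.651

t = 0.651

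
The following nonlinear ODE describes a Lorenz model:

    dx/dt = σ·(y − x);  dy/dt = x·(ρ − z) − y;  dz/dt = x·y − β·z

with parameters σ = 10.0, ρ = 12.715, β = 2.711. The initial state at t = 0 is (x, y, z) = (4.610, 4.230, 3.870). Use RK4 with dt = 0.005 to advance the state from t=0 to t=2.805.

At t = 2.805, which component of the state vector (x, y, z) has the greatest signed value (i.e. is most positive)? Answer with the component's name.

t=0.000: state=(4.610, 4.230, 3.870)
step 1 (dt=0.005): k1=(-3.800, 36.545, 9.009), k2=(-2.791, 36.266, 9.328), k3=(-2.824, 36.286, 9.333), k4=(-1.845, 36.025, 9.656); state += dt/6·(k1+2k2+2k3+k4)
t=0.005: state=(4.596, 4.411, 3.917)
t=0.010: state=(4.591, 4.590, 3.967)
t=0.015: state=(4.596, 4.767, 4.020)
continuing one RK4 step at a time; state shown every 20 steps (Δt=0.1):
t=0.100: state=(5.637, 7.631, 5.597)
t=0.200: state=(7.944, 10.203, 9.768)
t=0.300: state=(9.263, 9.238, 15.245)
t=0.400: state=(7.762, 5.127, 17.114)
t=0.500: state=(4.983, 2.466, 15.045)
t=0.600: state=(3.102, 1.869, 12.175)
t=0.700: state=(2.396, 2.140, 9.740)
t=0.800: state=(2.468, 2.832, 7.943)
t=0.900: state=(3.091, 3.971, 6.878)
t=1.000: state=(4.240, 5.660, 6.794)
t=1.100: state=(5.881, 7.674, 8.185)
t=1.200: state=(7.549, 8.881, 11.281)
t=1.300: state=(8.111, 7.765, 14.549)
t=1.400: state=(6.952, 5.200, 15.412)
t=1.500: state=(5.141, 3.490, 13.973)
t=1.600: state=(3.885, 3.052, 11.888)
t=1.700: state=(3.447, 3.370, 10.063)
t=1.800: state=(3.669, 4.167, 8.830)
t=1.900: state=(4.406, 5.365, 8.415)
t=2.000: state=(5.528, 6.762, 9.082)
t=2.100: state=(6.712, 7.734, 10.899)
t=2.200: state=(7.327, 7.436, 13.108)
t=2.300: state=(6.890, 5.977, 14.232)
t=2.400: state=(5.763, 4.571, 13.739)
t=2.500: state=(4.736, 3.944, 12.380)
t=2.600: state=(4.232, 4.015, 10.965)
t=2.700: state=(4.276, 4.562, 9.936)
t=2.800: state=(4.763, 5.428, 9.548)
t=2.805: state=(4.797, 5.476, 9.549)
compare at T: x=4.797, y=5.476, z=9.549

largest component: z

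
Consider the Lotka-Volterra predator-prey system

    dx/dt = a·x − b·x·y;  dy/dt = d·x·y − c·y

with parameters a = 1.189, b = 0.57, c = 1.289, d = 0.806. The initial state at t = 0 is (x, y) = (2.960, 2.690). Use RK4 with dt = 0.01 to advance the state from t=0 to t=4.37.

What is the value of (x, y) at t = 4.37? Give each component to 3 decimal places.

(x, y) = (2.360, 1.036)

t=0.000: state=(2.960, 2.690)
step 1 (dt=0.01): k1=(-1.019, 2.950), k2=(-1.042, 2.955), k3=(-1.042, 2.955), k4=(-1.065, 2.960); state += dt/6·(k1+2k2+2k3+k4)
t=0.010: state=(2.950, 2.720)
t=0.020: state=(2.939, 2.749)
t=0.030: state=(2.927, 2.779)
continuing one RK4 step at a time; state shown every 20 steps (Δt=0.2):
t=0.200: state=(2.671, 3.280)
t=0.400: state=(2.263, 3.776)
t=0.600: state=(1.832, 4.057)
t=0.800: state=(1.458, 4.083)
t=1.000: state=(1.172, 3.895)
t=1.200: state=(0.970, 3.573)
t=1.400: state=(0.836, 3.192)
t=1.600: state=(0.754, 2.802)
t=1.800: state=(0.710, 2.435)
t=2.000: state=(0.695, 2.107)
t=2.200: state=(0.705, 1.822)
t=2.400: state=(0.737, 1.581)
t=2.600: state=(0.790, 1.381)
t=2.800: state=(0.864, 1.219)
t=3.000: state=(0.961, 1.091)
t=3.200: state=(1.083, 0.994)
t=3.400: state=(1.232, 0.925)
t=3.600: state=(1.410, 0.885)
t=3.800: state=(1.618, 0.872)
t=4.000: state=(1.857, 0.891)
t=4.200: state=(2.122, 0.949)
t=4.370: state=(2.360, 1.036)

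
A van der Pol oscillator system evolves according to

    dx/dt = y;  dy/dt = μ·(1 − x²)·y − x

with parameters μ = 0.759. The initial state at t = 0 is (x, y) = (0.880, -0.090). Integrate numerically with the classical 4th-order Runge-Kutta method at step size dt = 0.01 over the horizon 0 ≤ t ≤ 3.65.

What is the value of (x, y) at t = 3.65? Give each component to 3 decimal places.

t=0.000: state=(0.880, -0.090)
step 1 (dt=0.01): k1=(-0.090, -0.895), k2=(-0.094, -0.896), k3=(-0.094, -0.896), k4=(-0.099, -0.896); state += dt/6·(k1+2k2+2k3+k4)
t=0.010: state=(0.879, -0.099)
t=0.020: state=(0.878, -0.108)
t=0.030: state=(0.877, -0.117)
continuing one RK4 step at a time; state shown every 20 steps (Δt=0.2):
t=0.200: state=(0.844, -0.270)
t=0.400: state=(0.772, -0.451)
t=0.600: state=(0.663, -0.635)
t=0.800: state=(0.517, -0.826)
t=1.000: state=(0.332, -1.026)
t=1.200: state=(0.106, -1.233)
t=1.400: state=(-0.160, -1.430)
t=1.600: state=(-0.462, -1.573)
t=1.800: state=(-0.781, -1.595)
t=2.000: state=(-1.088, -1.436)
t=2.200: state=(-1.344, -1.097)
t=2.400: state=(-1.521, -0.668)
t=2.600: state=(-1.612, -0.253)
t=2.800: state=(-1.627, 0.091)
t=3.000: state=(-1.581, 0.357)
t=3.200: state=(-1.487, 0.569)
t=3.400: state=(-1.355, 0.751)
t=3.600: state=(-1.187, 0.927)
t=3.650: state=(-1.140, 0.973)

(x, y) = (-1.140, 0.973)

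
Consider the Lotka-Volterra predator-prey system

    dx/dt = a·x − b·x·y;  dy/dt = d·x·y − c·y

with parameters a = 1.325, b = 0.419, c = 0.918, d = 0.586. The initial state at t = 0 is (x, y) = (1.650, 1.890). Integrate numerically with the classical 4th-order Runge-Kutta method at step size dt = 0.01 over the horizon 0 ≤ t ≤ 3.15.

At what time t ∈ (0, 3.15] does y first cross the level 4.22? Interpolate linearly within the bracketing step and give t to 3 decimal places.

t = 1.819

t=0.000: state=(1.650, 1.890)
step 1 (dt=0.01): k1=(0.880, 0.092), k2=(0.882, 0.097), k3=(0.882, 0.097), k4=(0.884, 0.102); state += dt/6·(k1+2k2+2k3+k4)
t=0.010: state=(1.659, 1.891)
t=0.020: state=(1.668, 1.892)
t=0.030: state=(1.677, 1.893)
continuing one RK4 step at a time; state shown every 20 steps (Δt=0.2):
t=0.200: state=(1.833, 1.929)
t=0.400: state=(2.026, 2.013)
t=0.600: state=(2.219, 2.148)
t=0.800: state=(2.398, 2.344)
t=1.000: state=(2.541, 2.607)
t=1.200: state=(2.626, 2.939)
t=1.400: state=(2.633, 3.332)
t=1.600: state=(2.550, 3.761)
t=1.800: state=(2.382, 4.182)
t=1.810: state=(2.372, 4.202)
next step: t=1.820: state=(2.362, 4.222) — y has crossed 4.22
linear interpolation between t=1.810 (4.20182) and t=1.820 (4.22157) → t≈1.819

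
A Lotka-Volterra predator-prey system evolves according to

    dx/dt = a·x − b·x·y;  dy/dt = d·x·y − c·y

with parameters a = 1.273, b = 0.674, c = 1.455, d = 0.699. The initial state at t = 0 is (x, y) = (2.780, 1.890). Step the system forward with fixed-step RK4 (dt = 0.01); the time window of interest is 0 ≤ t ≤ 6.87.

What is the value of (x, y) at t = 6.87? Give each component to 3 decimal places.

t=0.000: state=(2.780, 1.890)
step 1 (dt=0.01): k1=(-0.002, 0.923), k2=(-0.011, 0.925), k3=(-0.011, 0.925), k4=(-0.020, 0.927); state += dt/6·(k1+2k2+2k3+k4)
t=0.010: state=(2.780, 1.899)
t=0.020: state=(2.780, 1.909)
t=0.030: state=(2.779, 1.918)
continuing one RK4 step at a time; state shown every 25 steps (Δt=0.25):
t=0.250: state=(2.724, 2.128)
t=0.500: state=(2.566, 2.352)
t=0.750: state=(2.339, 2.511)
t=1.000: state=(2.093, 2.571)
t=1.250: state=(1.870, 2.525)
t=1.500: state=(1.697, 2.394)
t=1.750: state=(1.581, 2.214)
t=2.000: state=(1.522, 2.017)
t=2.250: state=(1.514, 1.827)
t=2.500: state=(1.552, 1.659)
t=2.750: state=(1.633, 1.522)
t=3.000: state=(1.753, 1.421)
t=3.250: state=(1.908, 1.359)
t=3.500: state=(2.090, 1.340)
t=3.750: state=(2.290, 1.365)
t=4.000: state=(2.487, 1.440)
t=4.250: state=(2.655, 1.570)
t=4.500: state=(2.760, 1.754)
t=4.750: state=(2.772, 1.979)
t=5.000: state=(2.675, 2.218)
t=5.250: state=(2.486, 2.423)
t=5.500: state=(2.245, 2.547)
t=5.750: state=(2.003, 2.565)
t=6.000: state=(1.798, 2.483)
t=6.250: state=(1.646, 2.330)
t=6.500: state=(1.552, 2.140)
t=6.750: state=(1.513, 1.943)
t=6.870: state=(1.512, 1.852)

(x, y) = (1.512, 1.852)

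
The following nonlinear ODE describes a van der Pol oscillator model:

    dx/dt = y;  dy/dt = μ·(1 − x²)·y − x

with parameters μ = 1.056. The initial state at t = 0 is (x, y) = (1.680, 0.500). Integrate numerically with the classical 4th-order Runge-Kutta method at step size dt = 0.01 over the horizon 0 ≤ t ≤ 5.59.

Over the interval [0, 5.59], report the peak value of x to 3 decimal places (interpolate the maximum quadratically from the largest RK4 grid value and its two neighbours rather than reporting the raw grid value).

t=0.000: state=(1.680, 0.500)
step 1 (dt=0.01): k1=(0.500, -2.642), k2=(0.487, -2.624), k3=(0.487, -2.624), k4=(0.474, -2.605); state += dt/6·(k1+2k2+2k3+k4)
t=0.010: state=(1.685, 0.474)
t=0.020: state=(1.689, 0.448)
t=0.030: state=(1.694, 0.422)
continuing one RK4 step at a time; state shown every 20 steps (Δt=0.2):
t=0.200: state=(1.732, 0.051)
t=0.400: state=(1.711, -0.249)
t=0.600: state=(1.640, -0.449)
t=0.800: state=(1.534, -0.598)
t=1.000: state=(1.402, -0.730)
t=1.200: state=(1.242, -0.868)
t=1.400: state=(1.052, -1.034)
t=1.600: state=(0.825, -1.250)
t=1.800: state=(0.547, -1.542)
t=2.000: state=(0.202, -1.928)
t=2.200: state=(-0.228, -2.374)
t=2.400: state=(-0.739, -2.680)
t=2.600: state=(-1.265, -2.464)
t=2.800: state=(-1.683, -1.643)
t=3.000: state=(-1.916, -0.726)
t=3.200: state=(-1.994, -0.103)
t=3.400: state=(-1.976, 0.241)
t=3.600: state=(-1.907, 0.429)
t=3.800: state=(-1.809, 0.546)
t=4.000: state=(-1.691, 0.638)
t=4.200: state=(-1.554, 0.728)
t=4.400: state=(-1.399, 0.829)
t=4.600: state=(-1.221, 0.957)
t=4.800: state=(-1.013, 1.126)
t=5.000: state=(-0.766, 1.357)
t=5.200: state=(-0.464, 1.677)
t=5.400: state=(-0.089, 2.096)
t=5.590: state=(0.351, 2.521)
largest grid value and its neighbours: x(0.220)=1.73310, x(0.230)=1.73317, x(0.240)=1.73306
parabola through these three points peaks at t≈0.229 with x≈1.73317

max x = 1.733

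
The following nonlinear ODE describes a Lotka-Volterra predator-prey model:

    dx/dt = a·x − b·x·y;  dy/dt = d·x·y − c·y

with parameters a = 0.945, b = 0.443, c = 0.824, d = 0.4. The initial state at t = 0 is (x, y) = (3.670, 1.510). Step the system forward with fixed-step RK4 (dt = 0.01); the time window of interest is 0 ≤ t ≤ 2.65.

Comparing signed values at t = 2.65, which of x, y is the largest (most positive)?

t=0.000: state=(3.670, 1.510)
step 1 (dt=0.01): k1=(1.013, 0.972), k2=(1.007, 0.979), k3=(1.007, 0.979), k4=(1.000, 0.985); state += dt/6·(k1+2k2+2k3+k4)
t=0.010: state=(3.680, 1.520)
t=0.020: state=(3.690, 1.530)
t=0.030: state=(3.700, 1.540)
continuing one RK4 step at a time; state shown every 10 steps (Δt=0.1):
t=0.100: state=(3.764, 1.614)
t=0.200: state=(3.842, 1.730)
t=0.300: state=(3.900, 1.860)
t=0.400: state=(3.935, 2.004)
t=0.500: state=(3.944, 2.161)
t=0.600: state=(3.925, 2.329)
t=0.700: state=(3.876, 2.507)
t=0.800: state=(3.797, 2.692)
t=0.900: state=(3.688, 2.880)
t=1.000: state=(3.554, 3.066)
t=1.100: state=(3.396, 3.245)
t=1.200: state=(3.221, 3.411)
t=1.300: state=(3.034, 3.560)
t=1.400: state=(2.840, 3.687)
t=1.500: state=(2.644, 3.789)
t=1.600: state=(2.453, 3.864)
t=1.700: state=(2.269, 3.910)
t=1.800: state=(2.097, 3.929)
t=1.900: state=(1.936, 3.922)
t=2.000: state=(1.790, 3.891)
t=2.100: state=(1.658, 3.839)
t=2.200: state=(1.539, 3.769)
t=2.300: state=(1.434, 3.683)
t=2.400: state=(1.342, 3.585)
t=2.500: state=(1.261, 3.478)
t=2.600: state=(1.191, 3.364)
t=2.650: state=(1.160, 3.305)
compare at T: x=1.160, y=3.305

largest component: y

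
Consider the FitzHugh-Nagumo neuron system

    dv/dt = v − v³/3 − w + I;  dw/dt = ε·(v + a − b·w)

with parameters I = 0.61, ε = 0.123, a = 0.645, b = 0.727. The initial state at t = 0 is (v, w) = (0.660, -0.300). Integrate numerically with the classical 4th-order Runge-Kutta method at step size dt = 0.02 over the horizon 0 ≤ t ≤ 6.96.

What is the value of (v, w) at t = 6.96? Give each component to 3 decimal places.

(v, w) = (1.341, 1.287)

t=0.000: state=(0.660, -0.300)
step 1 (dt=0.02): k1=(1.474, 0.187), k2=(1.480, 0.189), k3=(1.480, 0.189), k4=(1.487, 0.191); state += dt/6·(k1+2k2+2k3+k4)
t=0.020: state=(0.690, -0.296)
t=0.040: state=(0.719, -0.292)
t=0.060: state=(0.750, -0.288)
continuing one RK4 step at a time; state shown every 25 steps (Δt=0.5):
t=0.500: state=(1.397, -0.186)
t=1.000: state=(1.825, -0.040)
t=1.500: state=(1.927, 0.115)
t=2.000: state=(1.912, 0.264)
t=2.500: state=(1.868, 0.405)
t=3.000: state=(1.816, 0.537)
t=3.500: state=(1.761, 0.660)
t=4.000: state=(1.706, 0.774)
t=4.500: state=(1.649, 0.880)
t=5.000: state=(1.590, 0.978)
t=5.500: state=(1.530, 1.068)
t=6.000: state=(1.468, 1.150)
t=6.500: state=(1.403, 1.225)
t=6.960: state=(1.341, 1.287)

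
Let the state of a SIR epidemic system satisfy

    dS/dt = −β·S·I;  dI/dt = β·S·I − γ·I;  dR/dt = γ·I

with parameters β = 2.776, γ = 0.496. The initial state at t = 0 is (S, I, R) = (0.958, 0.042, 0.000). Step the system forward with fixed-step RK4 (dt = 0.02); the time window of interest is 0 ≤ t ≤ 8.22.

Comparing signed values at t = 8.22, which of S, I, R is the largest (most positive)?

t=0.000: state=(0.958, 0.042, 0.000)
step 1 (dt=0.02): k1=(-0.112, 0.091, 0.021), k2=(-0.114, 0.093, 0.021), k3=(-0.114, 0.093, 0.021), k4=(-0.116, 0.095, 0.022); state += dt/6·(k1+2k2+2k3+k4)
t=0.020: state=(0.956, 0.044, 0.000)
t=0.040: state=(0.953, 0.046, 0.001)
t=0.060: state=(0.951, 0.048, 0.001)
continuing one RK4 step at a time; state shown every 25 steps (Δt=0.5):
t=0.500: state=(0.864, 0.117, 0.018)
t=1.000: state=(0.667, 0.268, 0.065)
t=1.500: state=(0.406, 0.441, 0.153)
t=2.000: state=(0.205, 0.519, 0.275)
t=2.500: state=(0.101, 0.497, 0.403)
t=3.000: state=(0.053, 0.429, 0.518)
t=3.500: state=(0.031, 0.354, 0.615)
t=4.000: state=(0.020, 0.286, 0.694)
t=4.500: state=(0.014, 0.228, 0.758)
t=5.000: state=(0.010, 0.181, 0.808)
t=5.500: state=(0.008, 0.143, 0.848)
t=6.000: state=(0.007, 0.113, 0.880)
t=6.500: state=(0.006, 0.089, 0.905)
t=7.000: state=(0.005, 0.070, 0.925)
t=7.500: state=(0.005, 0.055, 0.940)
t=8.000: state=(0.005, 0.043, 0.952)
t=8.220: state=(0.005, 0.039, 0.957)
compare at T: S=0.005, I=0.039, R=0.957

largest component: R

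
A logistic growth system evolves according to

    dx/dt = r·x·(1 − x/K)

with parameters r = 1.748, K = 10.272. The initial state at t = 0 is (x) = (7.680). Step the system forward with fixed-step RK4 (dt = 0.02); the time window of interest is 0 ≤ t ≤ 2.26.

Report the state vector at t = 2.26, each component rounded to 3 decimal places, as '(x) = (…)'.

(x) = (10.206)

t=0.000: state=(7.680)
step 1 (dt=0.02): k1=(3.388), k2=(3.358), k3=(3.358), k4=(3.329); state += dt/6·(k1+2k2+2k3+k4)
t=0.020: state=(7.747)
t=0.040: state=(7.813)
t=0.060: state=(7.878)
continuing one RK4 step at a time; state shown every 5 steps (Δt=0.1):
t=0.100: state=(8.004)
t=0.200: state=(8.298)
t=0.300: state=(8.562)
t=0.400: state=(8.797)
t=0.500: state=(9.004)
t=0.600: state=(9.186)
t=0.700: state=(9.344)
t=0.800: state=(9.482)
t=0.900: state=(9.600)
t=1.000: state=(9.702)
t=1.100: state=(9.789)
t=1.200: state=(9.863)
t=1.300: state=(9.927)
t=1.400: state=(9.981)
t=1.500: state=(10.026)
t=1.600: state=(10.065)
t=1.700: state=(10.097)
t=1.800: state=(10.125)
t=1.900: state=(10.148)
t=2.000: state=(10.168)
t=2.100: state=(10.185)
t=2.200: state=(10.198)
t=2.260: state=(10.206)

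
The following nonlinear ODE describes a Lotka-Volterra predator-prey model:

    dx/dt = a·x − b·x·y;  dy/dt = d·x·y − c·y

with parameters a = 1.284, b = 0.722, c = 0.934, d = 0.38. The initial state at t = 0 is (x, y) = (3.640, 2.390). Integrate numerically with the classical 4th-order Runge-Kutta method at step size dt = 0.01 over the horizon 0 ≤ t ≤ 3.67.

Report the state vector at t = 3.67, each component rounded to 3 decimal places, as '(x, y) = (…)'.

(x, y) = (2.170, 1.077)

t=0.000: state=(3.640, 2.390)
step 1 (dt=0.01): k1=(-1.607, 1.074), k2=(-1.618, 1.069), k3=(-1.618, 1.069), k4=(-1.628, 1.064); state += dt/6·(k1+2k2+2k3+k4)
t=0.010: state=(3.624, 2.401)
t=0.020: state=(3.607, 2.411)
t=0.030: state=(3.591, 2.422)
continuing one RK4 step at a time; state shown every 20 steps (Δt=0.2):
t=0.200: state=(3.285, 2.581)
t=0.400: state=(2.896, 2.708)
t=0.600: state=(2.521, 2.759)
t=0.800: state=(2.190, 2.737)
t=1.000: state=(1.917, 2.653)
t=1.200: state=(1.704, 2.525)
t=1.400: state=(1.547, 2.369)
t=1.600: state=(1.438, 2.201)
t=1.800: state=(1.370, 2.031)
t=2.000: state=(1.336, 1.867)
t=2.200: state=(1.334, 1.714)
t=2.400: state=(1.361, 1.575)
t=2.600: state=(1.414, 1.452)
t=2.800: state=(1.494, 1.345)
t=3.000: state=(1.601, 1.255)
t=3.200: state=(1.736, 1.181)
t=3.400: state=(1.901, 1.125)
t=3.600: state=(2.095, 1.086)
t=3.670: state=(2.170, 1.077)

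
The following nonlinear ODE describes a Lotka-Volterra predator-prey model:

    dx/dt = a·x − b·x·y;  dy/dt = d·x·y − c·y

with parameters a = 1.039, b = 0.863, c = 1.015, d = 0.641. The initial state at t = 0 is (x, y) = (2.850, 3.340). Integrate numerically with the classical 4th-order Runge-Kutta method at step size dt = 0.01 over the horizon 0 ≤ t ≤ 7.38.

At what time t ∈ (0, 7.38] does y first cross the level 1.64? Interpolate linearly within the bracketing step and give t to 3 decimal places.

t=0.000: state=(2.850, 3.340)
step 1 (dt=0.01): k1=(-5.254, 2.712), k2=(-5.238, 2.666), k3=(-5.238, 2.666), k4=(-5.222, 2.620); state += dt/6·(k1+2k2+2k3+k4)
t=0.010: state=(2.798, 3.367)
t=0.020: state=(2.746, 3.392)
t=0.030: state=(2.694, 3.417)
continuing one RK4 step at a time; state shown every 25 steps (Δt=0.25):
t=0.250: state=(1.708, 3.714)
t=0.500: state=(1.003, 3.561)
t=0.750: state=(0.630, 3.138)
t=1.000: state=(0.437, 2.648)
t=1.250: state=(0.337, 2.184)
t=1.500: state=(0.285, 1.780)
t=1.590: state=(0.274, 1.651)
next step: t=1.600: state=(0.273, 1.637) — y has crossed 1.64
linear interpolation between t=1.590 (1.65130) and t=1.600 (1.63749) → t≈1.598

t = 1.598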